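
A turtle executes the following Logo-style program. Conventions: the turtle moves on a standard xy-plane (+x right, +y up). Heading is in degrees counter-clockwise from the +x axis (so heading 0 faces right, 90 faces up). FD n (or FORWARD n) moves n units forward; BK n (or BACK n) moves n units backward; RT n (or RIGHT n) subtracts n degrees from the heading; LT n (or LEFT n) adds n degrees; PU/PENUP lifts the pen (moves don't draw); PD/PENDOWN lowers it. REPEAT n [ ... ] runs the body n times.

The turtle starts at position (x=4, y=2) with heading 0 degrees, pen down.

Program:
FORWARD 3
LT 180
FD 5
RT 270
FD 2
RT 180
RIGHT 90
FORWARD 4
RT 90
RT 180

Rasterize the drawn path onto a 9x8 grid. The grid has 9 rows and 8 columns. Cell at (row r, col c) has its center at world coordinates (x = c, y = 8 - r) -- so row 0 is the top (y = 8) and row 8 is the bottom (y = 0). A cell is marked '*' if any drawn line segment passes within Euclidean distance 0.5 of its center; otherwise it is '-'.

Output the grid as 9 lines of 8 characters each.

Answer: --------
--------
--------
--------
--------
--------
--******
--*-----
--*****-

Derivation:
Segment 0: (4,2) -> (7,2)
Segment 1: (7,2) -> (2,2)
Segment 2: (2,2) -> (2,0)
Segment 3: (2,0) -> (6,0)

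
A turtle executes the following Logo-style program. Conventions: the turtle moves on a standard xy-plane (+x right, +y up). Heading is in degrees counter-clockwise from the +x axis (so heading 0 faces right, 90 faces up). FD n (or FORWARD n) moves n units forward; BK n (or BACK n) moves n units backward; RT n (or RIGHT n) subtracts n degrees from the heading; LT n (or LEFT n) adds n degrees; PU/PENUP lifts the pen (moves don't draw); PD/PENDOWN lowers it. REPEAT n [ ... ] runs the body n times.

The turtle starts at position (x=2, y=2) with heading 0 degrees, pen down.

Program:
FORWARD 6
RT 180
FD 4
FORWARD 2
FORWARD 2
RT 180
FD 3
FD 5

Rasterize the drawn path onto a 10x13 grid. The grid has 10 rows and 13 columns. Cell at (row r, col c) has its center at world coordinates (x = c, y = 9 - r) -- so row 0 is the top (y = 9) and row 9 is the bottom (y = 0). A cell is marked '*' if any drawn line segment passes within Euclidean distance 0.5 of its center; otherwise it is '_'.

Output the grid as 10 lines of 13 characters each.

Segment 0: (2,2) -> (8,2)
Segment 1: (8,2) -> (4,2)
Segment 2: (4,2) -> (2,2)
Segment 3: (2,2) -> (0,2)
Segment 4: (0,2) -> (3,2)
Segment 5: (3,2) -> (8,2)

Answer: _____________
_____________
_____________
_____________
_____________
_____________
_____________
*********____
_____________
_____________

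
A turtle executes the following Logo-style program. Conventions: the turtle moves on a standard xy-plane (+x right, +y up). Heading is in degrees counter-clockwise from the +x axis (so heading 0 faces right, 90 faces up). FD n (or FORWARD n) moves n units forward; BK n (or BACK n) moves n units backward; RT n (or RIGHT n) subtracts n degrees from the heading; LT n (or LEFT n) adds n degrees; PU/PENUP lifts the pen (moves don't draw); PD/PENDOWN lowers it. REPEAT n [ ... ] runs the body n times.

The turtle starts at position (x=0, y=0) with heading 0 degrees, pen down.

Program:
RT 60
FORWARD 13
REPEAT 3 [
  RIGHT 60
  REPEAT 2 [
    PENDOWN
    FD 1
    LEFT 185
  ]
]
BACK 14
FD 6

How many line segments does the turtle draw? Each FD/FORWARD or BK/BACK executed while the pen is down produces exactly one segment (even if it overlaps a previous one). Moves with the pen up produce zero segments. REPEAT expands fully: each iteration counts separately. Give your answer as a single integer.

Executing turtle program step by step:
Start: pos=(0,0), heading=0, pen down
RT 60: heading 0 -> 300
FD 13: (0,0) -> (6.5,-11.258) [heading=300, draw]
REPEAT 3 [
  -- iteration 1/3 --
  RT 60: heading 300 -> 240
  REPEAT 2 [
    -- iteration 1/2 --
    PD: pen down
    FD 1: (6.5,-11.258) -> (6,-12.124) [heading=240, draw]
    LT 185: heading 240 -> 65
    -- iteration 2/2 --
    PD: pen down
    FD 1: (6,-12.124) -> (6.423,-11.218) [heading=65, draw]
    LT 185: heading 65 -> 250
  ]
  -- iteration 2/3 --
  RT 60: heading 250 -> 190
  REPEAT 2 [
    -- iteration 1/2 --
    PD: pen down
    FD 1: (6.423,-11.218) -> (5.438,-11.392) [heading=190, draw]
    LT 185: heading 190 -> 15
    -- iteration 2/2 --
    PD: pen down
    FD 1: (5.438,-11.392) -> (6.404,-11.133) [heading=15, draw]
    LT 185: heading 15 -> 200
  ]
  -- iteration 3/3 --
  RT 60: heading 200 -> 140
  REPEAT 2 [
    -- iteration 1/2 --
    PD: pen down
    FD 1: (6.404,-11.133) -> (5.638,-10.49) [heading=140, draw]
    LT 185: heading 140 -> 325
    -- iteration 2/2 --
    PD: pen down
    FD 1: (5.638,-10.49) -> (6.457,-11.064) [heading=325, draw]
    LT 185: heading 325 -> 150
  ]
]
BK 14: (6.457,-11.064) -> (18.581,-18.064) [heading=150, draw]
FD 6: (18.581,-18.064) -> (13.385,-15.064) [heading=150, draw]
Final: pos=(13.385,-15.064), heading=150, 9 segment(s) drawn
Segments drawn: 9

Answer: 9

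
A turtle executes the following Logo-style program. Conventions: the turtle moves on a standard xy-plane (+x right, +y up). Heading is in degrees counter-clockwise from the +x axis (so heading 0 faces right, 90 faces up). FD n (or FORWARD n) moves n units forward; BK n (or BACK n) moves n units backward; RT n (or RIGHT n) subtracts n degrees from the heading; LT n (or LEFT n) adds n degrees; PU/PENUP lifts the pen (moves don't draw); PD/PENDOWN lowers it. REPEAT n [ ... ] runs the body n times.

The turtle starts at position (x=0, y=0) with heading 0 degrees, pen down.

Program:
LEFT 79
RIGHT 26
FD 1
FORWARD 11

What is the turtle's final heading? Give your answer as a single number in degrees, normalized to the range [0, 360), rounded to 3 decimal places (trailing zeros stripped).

Answer: 53

Derivation:
Executing turtle program step by step:
Start: pos=(0,0), heading=0, pen down
LT 79: heading 0 -> 79
RT 26: heading 79 -> 53
FD 1: (0,0) -> (0.602,0.799) [heading=53, draw]
FD 11: (0.602,0.799) -> (7.222,9.584) [heading=53, draw]
Final: pos=(7.222,9.584), heading=53, 2 segment(s) drawn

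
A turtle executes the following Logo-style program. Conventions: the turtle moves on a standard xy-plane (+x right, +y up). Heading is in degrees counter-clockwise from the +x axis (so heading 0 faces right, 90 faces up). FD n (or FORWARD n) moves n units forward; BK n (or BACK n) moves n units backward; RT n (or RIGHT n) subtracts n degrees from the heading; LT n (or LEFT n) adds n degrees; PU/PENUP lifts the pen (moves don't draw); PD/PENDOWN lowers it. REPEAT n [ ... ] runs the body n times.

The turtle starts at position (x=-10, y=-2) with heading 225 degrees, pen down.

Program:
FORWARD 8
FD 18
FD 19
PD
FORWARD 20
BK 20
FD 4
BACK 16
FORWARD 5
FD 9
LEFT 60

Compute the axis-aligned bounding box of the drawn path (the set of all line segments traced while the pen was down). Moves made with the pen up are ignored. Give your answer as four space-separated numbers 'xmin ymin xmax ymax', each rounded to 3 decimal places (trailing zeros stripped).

Answer: -55.962 -47.962 -10 -2

Derivation:
Executing turtle program step by step:
Start: pos=(-10,-2), heading=225, pen down
FD 8: (-10,-2) -> (-15.657,-7.657) [heading=225, draw]
FD 18: (-15.657,-7.657) -> (-28.385,-20.385) [heading=225, draw]
FD 19: (-28.385,-20.385) -> (-41.82,-33.82) [heading=225, draw]
PD: pen down
FD 20: (-41.82,-33.82) -> (-55.962,-47.962) [heading=225, draw]
BK 20: (-55.962,-47.962) -> (-41.82,-33.82) [heading=225, draw]
FD 4: (-41.82,-33.82) -> (-44.648,-36.648) [heading=225, draw]
BK 16: (-44.648,-36.648) -> (-33.335,-25.335) [heading=225, draw]
FD 5: (-33.335,-25.335) -> (-36.87,-28.87) [heading=225, draw]
FD 9: (-36.87,-28.87) -> (-43.234,-35.234) [heading=225, draw]
LT 60: heading 225 -> 285
Final: pos=(-43.234,-35.234), heading=285, 9 segment(s) drawn

Segment endpoints: x in {-55.962, -44.648, -43.234, -41.82, -41.82, -36.87, -33.335, -28.385, -15.657, -10}, y in {-47.962, -36.648, -35.234, -33.82, -28.87, -25.335, -20.385, -7.657, -2}
xmin=-55.962, ymin=-47.962, xmax=-10, ymax=-2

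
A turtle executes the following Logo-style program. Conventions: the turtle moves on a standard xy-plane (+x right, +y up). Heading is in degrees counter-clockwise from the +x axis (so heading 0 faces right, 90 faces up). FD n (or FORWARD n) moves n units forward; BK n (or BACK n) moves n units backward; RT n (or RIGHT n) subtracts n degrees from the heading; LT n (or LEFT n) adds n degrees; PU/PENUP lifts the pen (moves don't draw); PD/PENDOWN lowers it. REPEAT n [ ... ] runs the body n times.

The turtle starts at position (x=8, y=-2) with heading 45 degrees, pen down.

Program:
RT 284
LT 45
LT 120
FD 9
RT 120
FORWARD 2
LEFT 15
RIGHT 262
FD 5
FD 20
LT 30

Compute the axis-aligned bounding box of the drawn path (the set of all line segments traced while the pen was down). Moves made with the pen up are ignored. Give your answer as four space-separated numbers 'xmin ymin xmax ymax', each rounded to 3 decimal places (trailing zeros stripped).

Answer: 8 -34.86 12.451 -2

Derivation:
Executing turtle program step by step:
Start: pos=(8,-2), heading=45, pen down
RT 284: heading 45 -> 121
LT 45: heading 121 -> 166
LT 120: heading 166 -> 286
FD 9: (8,-2) -> (10.481,-10.651) [heading=286, draw]
RT 120: heading 286 -> 166
FD 2: (10.481,-10.651) -> (8.54,-10.168) [heading=166, draw]
LT 15: heading 166 -> 181
RT 262: heading 181 -> 279
FD 5: (8.54,-10.168) -> (9.322,-15.106) [heading=279, draw]
FD 20: (9.322,-15.106) -> (12.451,-34.86) [heading=279, draw]
LT 30: heading 279 -> 309
Final: pos=(12.451,-34.86), heading=309, 4 segment(s) drawn

Segment endpoints: x in {8, 8.54, 9.322, 10.481, 12.451}, y in {-34.86, -15.106, -10.651, -10.168, -2}
xmin=8, ymin=-34.86, xmax=12.451, ymax=-2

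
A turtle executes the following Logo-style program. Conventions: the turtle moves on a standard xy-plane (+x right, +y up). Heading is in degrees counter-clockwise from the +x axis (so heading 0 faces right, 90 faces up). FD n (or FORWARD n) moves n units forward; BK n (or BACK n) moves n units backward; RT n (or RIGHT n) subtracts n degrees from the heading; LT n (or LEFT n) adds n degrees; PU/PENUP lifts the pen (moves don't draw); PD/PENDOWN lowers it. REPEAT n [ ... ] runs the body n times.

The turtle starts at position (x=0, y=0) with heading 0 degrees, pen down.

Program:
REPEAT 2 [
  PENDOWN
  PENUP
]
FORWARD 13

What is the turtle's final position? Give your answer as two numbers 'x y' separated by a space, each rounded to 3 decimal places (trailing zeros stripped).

Answer: 13 0

Derivation:
Executing turtle program step by step:
Start: pos=(0,0), heading=0, pen down
REPEAT 2 [
  -- iteration 1/2 --
  PD: pen down
  PU: pen up
  -- iteration 2/2 --
  PD: pen down
  PU: pen up
]
FD 13: (0,0) -> (13,0) [heading=0, move]
Final: pos=(13,0), heading=0, 0 segment(s) drawn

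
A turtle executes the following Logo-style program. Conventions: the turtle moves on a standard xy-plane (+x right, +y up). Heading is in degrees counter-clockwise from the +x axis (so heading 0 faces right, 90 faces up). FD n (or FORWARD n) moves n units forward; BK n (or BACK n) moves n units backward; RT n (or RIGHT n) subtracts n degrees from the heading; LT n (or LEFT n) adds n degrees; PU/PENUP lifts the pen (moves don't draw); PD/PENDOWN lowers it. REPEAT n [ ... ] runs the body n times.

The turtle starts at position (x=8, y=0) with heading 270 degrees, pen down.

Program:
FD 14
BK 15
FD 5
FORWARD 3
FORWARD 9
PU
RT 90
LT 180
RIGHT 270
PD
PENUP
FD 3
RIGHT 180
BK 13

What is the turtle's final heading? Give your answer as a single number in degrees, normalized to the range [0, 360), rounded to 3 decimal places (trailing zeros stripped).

Answer: 270

Derivation:
Executing turtle program step by step:
Start: pos=(8,0), heading=270, pen down
FD 14: (8,0) -> (8,-14) [heading=270, draw]
BK 15: (8,-14) -> (8,1) [heading=270, draw]
FD 5: (8,1) -> (8,-4) [heading=270, draw]
FD 3: (8,-4) -> (8,-7) [heading=270, draw]
FD 9: (8,-7) -> (8,-16) [heading=270, draw]
PU: pen up
RT 90: heading 270 -> 180
LT 180: heading 180 -> 0
RT 270: heading 0 -> 90
PD: pen down
PU: pen up
FD 3: (8,-16) -> (8,-13) [heading=90, move]
RT 180: heading 90 -> 270
BK 13: (8,-13) -> (8,0) [heading=270, move]
Final: pos=(8,0), heading=270, 5 segment(s) drawn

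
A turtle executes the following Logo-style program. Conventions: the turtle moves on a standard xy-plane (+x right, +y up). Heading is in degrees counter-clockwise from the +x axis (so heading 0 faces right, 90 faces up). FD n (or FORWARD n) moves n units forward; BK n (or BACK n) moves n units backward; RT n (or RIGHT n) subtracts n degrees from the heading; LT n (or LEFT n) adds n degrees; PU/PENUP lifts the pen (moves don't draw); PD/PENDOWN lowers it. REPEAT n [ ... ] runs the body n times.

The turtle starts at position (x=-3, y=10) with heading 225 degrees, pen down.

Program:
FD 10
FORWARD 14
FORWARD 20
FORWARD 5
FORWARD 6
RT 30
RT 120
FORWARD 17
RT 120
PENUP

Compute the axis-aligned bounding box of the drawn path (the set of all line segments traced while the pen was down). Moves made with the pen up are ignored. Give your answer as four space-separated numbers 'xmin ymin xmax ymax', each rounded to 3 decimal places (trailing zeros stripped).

Answer: -41.891 -28.891 -3 10

Derivation:
Executing turtle program step by step:
Start: pos=(-3,10), heading=225, pen down
FD 10: (-3,10) -> (-10.071,2.929) [heading=225, draw]
FD 14: (-10.071,2.929) -> (-19.971,-6.971) [heading=225, draw]
FD 20: (-19.971,-6.971) -> (-34.113,-21.113) [heading=225, draw]
FD 5: (-34.113,-21.113) -> (-37.648,-24.648) [heading=225, draw]
FD 6: (-37.648,-24.648) -> (-41.891,-28.891) [heading=225, draw]
RT 30: heading 225 -> 195
RT 120: heading 195 -> 75
FD 17: (-41.891,-28.891) -> (-37.491,-12.47) [heading=75, draw]
RT 120: heading 75 -> 315
PU: pen up
Final: pos=(-37.491,-12.47), heading=315, 6 segment(s) drawn

Segment endpoints: x in {-41.891, -37.648, -37.491, -34.113, -19.971, -10.071, -3}, y in {-28.891, -24.648, -21.113, -12.47, -6.971, 2.929, 10}
xmin=-41.891, ymin=-28.891, xmax=-3, ymax=10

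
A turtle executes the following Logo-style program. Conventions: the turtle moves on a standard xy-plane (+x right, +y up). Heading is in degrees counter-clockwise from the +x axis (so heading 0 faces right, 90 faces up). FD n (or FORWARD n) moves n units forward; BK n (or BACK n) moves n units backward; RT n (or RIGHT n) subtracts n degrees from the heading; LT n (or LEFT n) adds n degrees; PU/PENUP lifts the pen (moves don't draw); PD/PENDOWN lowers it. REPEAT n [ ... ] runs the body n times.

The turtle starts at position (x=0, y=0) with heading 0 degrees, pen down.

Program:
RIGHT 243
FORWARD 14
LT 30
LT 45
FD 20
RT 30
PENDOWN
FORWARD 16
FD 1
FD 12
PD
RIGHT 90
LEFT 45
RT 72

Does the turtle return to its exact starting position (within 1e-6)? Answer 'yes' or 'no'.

Executing turtle program step by step:
Start: pos=(0,0), heading=0, pen down
RT 243: heading 0 -> 117
FD 14: (0,0) -> (-6.356,12.474) [heading=117, draw]
LT 30: heading 117 -> 147
LT 45: heading 147 -> 192
FD 20: (-6.356,12.474) -> (-25.919,8.316) [heading=192, draw]
RT 30: heading 192 -> 162
PD: pen down
FD 16: (-25.919,8.316) -> (-41.136,13.26) [heading=162, draw]
FD 1: (-41.136,13.26) -> (-42.087,13.569) [heading=162, draw]
FD 12: (-42.087,13.569) -> (-53.499,17.277) [heading=162, draw]
PD: pen down
RT 90: heading 162 -> 72
LT 45: heading 72 -> 117
RT 72: heading 117 -> 45
Final: pos=(-53.499,17.277), heading=45, 5 segment(s) drawn

Start position: (0, 0)
Final position: (-53.499, 17.277)
Distance = 56.22; >= 1e-6 -> NOT closed

Answer: no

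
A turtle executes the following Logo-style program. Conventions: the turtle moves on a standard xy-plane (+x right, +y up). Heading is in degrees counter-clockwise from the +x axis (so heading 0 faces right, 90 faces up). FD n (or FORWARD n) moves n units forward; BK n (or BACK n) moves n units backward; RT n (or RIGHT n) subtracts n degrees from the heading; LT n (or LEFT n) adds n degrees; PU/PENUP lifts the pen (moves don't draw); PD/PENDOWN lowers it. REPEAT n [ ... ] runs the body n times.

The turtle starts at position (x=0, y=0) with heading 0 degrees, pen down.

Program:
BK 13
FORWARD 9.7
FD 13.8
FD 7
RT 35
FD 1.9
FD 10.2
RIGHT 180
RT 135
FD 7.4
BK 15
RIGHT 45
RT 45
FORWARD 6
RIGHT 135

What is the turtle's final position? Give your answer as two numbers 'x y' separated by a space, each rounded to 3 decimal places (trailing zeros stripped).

Answer: 20.969 -14.169

Derivation:
Executing turtle program step by step:
Start: pos=(0,0), heading=0, pen down
BK 13: (0,0) -> (-13,0) [heading=0, draw]
FD 9.7: (-13,0) -> (-3.3,0) [heading=0, draw]
FD 13.8: (-3.3,0) -> (10.5,0) [heading=0, draw]
FD 7: (10.5,0) -> (17.5,0) [heading=0, draw]
RT 35: heading 0 -> 325
FD 1.9: (17.5,0) -> (19.056,-1.09) [heading=325, draw]
FD 10.2: (19.056,-1.09) -> (27.412,-6.94) [heading=325, draw]
RT 180: heading 325 -> 145
RT 135: heading 145 -> 10
FD 7.4: (27.412,-6.94) -> (34.699,-5.655) [heading=10, draw]
BK 15: (34.699,-5.655) -> (19.927,-8.26) [heading=10, draw]
RT 45: heading 10 -> 325
RT 45: heading 325 -> 280
FD 6: (19.927,-8.26) -> (20.969,-14.169) [heading=280, draw]
RT 135: heading 280 -> 145
Final: pos=(20.969,-14.169), heading=145, 9 segment(s) drawn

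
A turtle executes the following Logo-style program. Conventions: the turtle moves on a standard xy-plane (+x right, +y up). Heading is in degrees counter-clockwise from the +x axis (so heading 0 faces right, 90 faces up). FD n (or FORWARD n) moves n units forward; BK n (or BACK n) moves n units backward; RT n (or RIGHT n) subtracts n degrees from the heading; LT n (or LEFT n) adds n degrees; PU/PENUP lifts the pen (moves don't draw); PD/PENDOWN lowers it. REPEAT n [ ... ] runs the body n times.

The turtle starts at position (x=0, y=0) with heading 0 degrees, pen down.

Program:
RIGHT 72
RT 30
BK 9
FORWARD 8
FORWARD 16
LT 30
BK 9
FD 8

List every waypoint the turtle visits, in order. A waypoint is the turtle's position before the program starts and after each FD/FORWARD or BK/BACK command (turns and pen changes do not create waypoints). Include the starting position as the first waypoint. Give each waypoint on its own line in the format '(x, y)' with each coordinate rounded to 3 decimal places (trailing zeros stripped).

Answer: (0, 0)
(1.871, 8.803)
(0.208, 0.978)
(-3.119, -14.672)
(-5.9, -6.113)
(-3.428, -13.721)

Derivation:
Executing turtle program step by step:
Start: pos=(0,0), heading=0, pen down
RT 72: heading 0 -> 288
RT 30: heading 288 -> 258
BK 9: (0,0) -> (1.871,8.803) [heading=258, draw]
FD 8: (1.871,8.803) -> (0.208,0.978) [heading=258, draw]
FD 16: (0.208,0.978) -> (-3.119,-14.672) [heading=258, draw]
LT 30: heading 258 -> 288
BK 9: (-3.119,-14.672) -> (-5.9,-6.113) [heading=288, draw]
FD 8: (-5.9,-6.113) -> (-3.428,-13.721) [heading=288, draw]
Final: pos=(-3.428,-13.721), heading=288, 5 segment(s) drawn
Waypoints (6 total):
(0, 0)
(1.871, 8.803)
(0.208, 0.978)
(-3.119, -14.672)
(-5.9, -6.113)
(-3.428, -13.721)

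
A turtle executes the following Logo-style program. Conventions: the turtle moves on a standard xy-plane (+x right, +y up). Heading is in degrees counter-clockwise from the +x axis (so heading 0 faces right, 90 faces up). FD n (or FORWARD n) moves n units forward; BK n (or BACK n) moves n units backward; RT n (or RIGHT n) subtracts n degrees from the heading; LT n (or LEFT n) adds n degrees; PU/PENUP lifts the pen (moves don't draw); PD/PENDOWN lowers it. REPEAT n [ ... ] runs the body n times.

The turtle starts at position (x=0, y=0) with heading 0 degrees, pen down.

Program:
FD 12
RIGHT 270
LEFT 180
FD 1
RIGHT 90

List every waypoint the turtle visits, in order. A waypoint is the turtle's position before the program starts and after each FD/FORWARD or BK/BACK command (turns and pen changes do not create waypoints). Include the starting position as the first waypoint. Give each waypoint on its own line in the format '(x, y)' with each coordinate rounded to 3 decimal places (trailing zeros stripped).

Answer: (0, 0)
(12, 0)
(12, -1)

Derivation:
Executing turtle program step by step:
Start: pos=(0,0), heading=0, pen down
FD 12: (0,0) -> (12,0) [heading=0, draw]
RT 270: heading 0 -> 90
LT 180: heading 90 -> 270
FD 1: (12,0) -> (12,-1) [heading=270, draw]
RT 90: heading 270 -> 180
Final: pos=(12,-1), heading=180, 2 segment(s) drawn
Waypoints (3 total):
(0, 0)
(12, 0)
(12, -1)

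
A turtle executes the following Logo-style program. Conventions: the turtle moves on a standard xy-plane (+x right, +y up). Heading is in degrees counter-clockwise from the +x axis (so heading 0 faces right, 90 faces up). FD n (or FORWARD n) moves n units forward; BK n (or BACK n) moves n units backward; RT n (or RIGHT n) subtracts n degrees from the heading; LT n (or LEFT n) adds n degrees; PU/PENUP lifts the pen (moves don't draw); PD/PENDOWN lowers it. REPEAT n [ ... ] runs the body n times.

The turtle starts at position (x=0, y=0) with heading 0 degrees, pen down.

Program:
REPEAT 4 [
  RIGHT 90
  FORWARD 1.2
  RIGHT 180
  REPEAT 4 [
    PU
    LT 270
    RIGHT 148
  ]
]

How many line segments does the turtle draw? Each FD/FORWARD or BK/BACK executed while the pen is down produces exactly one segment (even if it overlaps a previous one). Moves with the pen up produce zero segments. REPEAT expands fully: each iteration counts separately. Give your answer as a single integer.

Executing turtle program step by step:
Start: pos=(0,0), heading=0, pen down
REPEAT 4 [
  -- iteration 1/4 --
  RT 90: heading 0 -> 270
  FD 1.2: (0,0) -> (0,-1.2) [heading=270, draw]
  RT 180: heading 270 -> 90
  REPEAT 4 [
    -- iteration 1/4 --
    PU: pen up
    LT 270: heading 90 -> 0
    RT 148: heading 0 -> 212
    -- iteration 2/4 --
    PU: pen up
    LT 270: heading 212 -> 122
    RT 148: heading 122 -> 334
    -- iteration 3/4 --
    PU: pen up
    LT 270: heading 334 -> 244
    RT 148: heading 244 -> 96
    -- iteration 4/4 --
    PU: pen up
    LT 270: heading 96 -> 6
    RT 148: heading 6 -> 218
  ]
  -- iteration 2/4 --
  RT 90: heading 218 -> 128
  FD 1.2: (0,-1.2) -> (-0.739,-0.254) [heading=128, move]
  RT 180: heading 128 -> 308
  REPEAT 4 [
    -- iteration 1/4 --
    PU: pen up
    LT 270: heading 308 -> 218
    RT 148: heading 218 -> 70
    -- iteration 2/4 --
    PU: pen up
    LT 270: heading 70 -> 340
    RT 148: heading 340 -> 192
    -- iteration 3/4 --
    PU: pen up
    LT 270: heading 192 -> 102
    RT 148: heading 102 -> 314
    -- iteration 4/4 --
    PU: pen up
    LT 270: heading 314 -> 224
    RT 148: heading 224 -> 76
  ]
  -- iteration 3/4 --
  RT 90: heading 76 -> 346
  FD 1.2: (-0.739,-0.254) -> (0.426,-0.545) [heading=346, move]
  RT 180: heading 346 -> 166
  REPEAT 4 [
    -- iteration 1/4 --
    PU: pen up
    LT 270: heading 166 -> 76
    RT 148: heading 76 -> 288
    -- iteration 2/4 --
    PU: pen up
    LT 270: heading 288 -> 198
    RT 148: heading 198 -> 50
    -- iteration 3/4 --
    PU: pen up
    LT 270: heading 50 -> 320
    RT 148: heading 320 -> 172
    -- iteration 4/4 --
    PU: pen up
    LT 270: heading 172 -> 82
    RT 148: heading 82 -> 294
  ]
  -- iteration 4/4 --
  RT 90: heading 294 -> 204
  FD 1.2: (0.426,-0.545) -> (-0.671,-1.033) [heading=204, move]
  RT 180: heading 204 -> 24
  REPEAT 4 [
    -- iteration 1/4 --
    PU: pen up
    LT 270: heading 24 -> 294
    RT 148: heading 294 -> 146
    -- iteration 2/4 --
    PU: pen up
    LT 270: heading 146 -> 56
    RT 148: heading 56 -> 268
    -- iteration 3/4 --
    PU: pen up
    LT 270: heading 268 -> 178
    RT 148: heading 178 -> 30
    -- iteration 4/4 --
    PU: pen up
    LT 270: heading 30 -> 300
    RT 148: heading 300 -> 152
  ]
]
Final: pos=(-0.671,-1.033), heading=152, 1 segment(s) drawn
Segments drawn: 1

Answer: 1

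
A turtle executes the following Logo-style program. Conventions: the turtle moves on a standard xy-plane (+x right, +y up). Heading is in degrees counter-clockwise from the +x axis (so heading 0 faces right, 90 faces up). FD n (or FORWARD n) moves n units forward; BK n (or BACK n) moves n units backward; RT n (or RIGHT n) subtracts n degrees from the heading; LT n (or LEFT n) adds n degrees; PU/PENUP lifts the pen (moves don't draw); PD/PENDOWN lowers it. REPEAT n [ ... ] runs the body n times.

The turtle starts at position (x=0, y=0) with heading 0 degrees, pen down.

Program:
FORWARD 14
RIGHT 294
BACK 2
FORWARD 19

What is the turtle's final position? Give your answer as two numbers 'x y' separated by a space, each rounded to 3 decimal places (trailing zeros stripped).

Answer: 20.915 15.53

Derivation:
Executing turtle program step by step:
Start: pos=(0,0), heading=0, pen down
FD 14: (0,0) -> (14,0) [heading=0, draw]
RT 294: heading 0 -> 66
BK 2: (14,0) -> (13.187,-1.827) [heading=66, draw]
FD 19: (13.187,-1.827) -> (20.915,15.53) [heading=66, draw]
Final: pos=(20.915,15.53), heading=66, 3 segment(s) drawn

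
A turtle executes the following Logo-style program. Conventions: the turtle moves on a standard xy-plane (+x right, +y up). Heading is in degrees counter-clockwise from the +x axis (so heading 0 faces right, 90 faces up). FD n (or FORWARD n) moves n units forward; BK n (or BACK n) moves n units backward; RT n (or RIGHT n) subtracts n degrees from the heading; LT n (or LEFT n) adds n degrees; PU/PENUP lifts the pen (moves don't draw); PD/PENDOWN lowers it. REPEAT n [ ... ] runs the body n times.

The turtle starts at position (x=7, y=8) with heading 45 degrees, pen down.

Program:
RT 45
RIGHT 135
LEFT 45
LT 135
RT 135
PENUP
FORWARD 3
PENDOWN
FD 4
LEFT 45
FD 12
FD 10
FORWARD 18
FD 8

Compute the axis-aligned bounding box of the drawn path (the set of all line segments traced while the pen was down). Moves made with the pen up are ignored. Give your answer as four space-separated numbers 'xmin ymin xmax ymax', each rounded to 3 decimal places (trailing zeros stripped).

Answer: 7 -32.941 40.941 5

Derivation:
Executing turtle program step by step:
Start: pos=(7,8), heading=45, pen down
RT 45: heading 45 -> 0
RT 135: heading 0 -> 225
LT 45: heading 225 -> 270
LT 135: heading 270 -> 45
RT 135: heading 45 -> 270
PU: pen up
FD 3: (7,8) -> (7,5) [heading=270, move]
PD: pen down
FD 4: (7,5) -> (7,1) [heading=270, draw]
LT 45: heading 270 -> 315
FD 12: (7,1) -> (15.485,-7.485) [heading=315, draw]
FD 10: (15.485,-7.485) -> (22.556,-14.556) [heading=315, draw]
FD 18: (22.556,-14.556) -> (35.284,-27.284) [heading=315, draw]
FD 8: (35.284,-27.284) -> (40.941,-32.941) [heading=315, draw]
Final: pos=(40.941,-32.941), heading=315, 5 segment(s) drawn

Segment endpoints: x in {7, 15.485, 22.556, 35.284, 40.941}, y in {-32.941, -27.284, -14.556, -7.485, 1, 5}
xmin=7, ymin=-32.941, xmax=40.941, ymax=5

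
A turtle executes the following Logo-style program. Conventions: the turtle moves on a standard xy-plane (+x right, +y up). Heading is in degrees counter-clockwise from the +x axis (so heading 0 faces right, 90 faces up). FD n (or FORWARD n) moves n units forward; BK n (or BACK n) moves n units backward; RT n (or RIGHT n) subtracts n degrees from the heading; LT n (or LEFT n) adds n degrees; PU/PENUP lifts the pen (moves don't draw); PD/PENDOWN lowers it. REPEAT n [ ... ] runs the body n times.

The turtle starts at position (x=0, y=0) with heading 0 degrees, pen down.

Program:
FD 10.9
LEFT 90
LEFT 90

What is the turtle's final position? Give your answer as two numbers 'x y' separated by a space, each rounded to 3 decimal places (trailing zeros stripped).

Answer: 10.9 0

Derivation:
Executing turtle program step by step:
Start: pos=(0,0), heading=0, pen down
FD 10.9: (0,0) -> (10.9,0) [heading=0, draw]
LT 90: heading 0 -> 90
LT 90: heading 90 -> 180
Final: pos=(10.9,0), heading=180, 1 segment(s) drawn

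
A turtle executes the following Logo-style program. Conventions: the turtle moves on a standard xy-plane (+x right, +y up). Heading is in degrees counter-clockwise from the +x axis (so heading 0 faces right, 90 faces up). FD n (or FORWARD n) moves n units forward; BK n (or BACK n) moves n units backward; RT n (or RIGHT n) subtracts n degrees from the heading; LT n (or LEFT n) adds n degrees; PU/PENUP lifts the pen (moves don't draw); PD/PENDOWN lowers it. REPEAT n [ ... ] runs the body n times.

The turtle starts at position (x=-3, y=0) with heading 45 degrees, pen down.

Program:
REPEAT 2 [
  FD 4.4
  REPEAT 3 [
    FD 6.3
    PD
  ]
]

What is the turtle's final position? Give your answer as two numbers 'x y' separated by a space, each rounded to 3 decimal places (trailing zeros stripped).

Executing turtle program step by step:
Start: pos=(-3,0), heading=45, pen down
REPEAT 2 [
  -- iteration 1/2 --
  FD 4.4: (-3,0) -> (0.111,3.111) [heading=45, draw]
  REPEAT 3 [
    -- iteration 1/3 --
    FD 6.3: (0.111,3.111) -> (4.566,7.566) [heading=45, draw]
    PD: pen down
    -- iteration 2/3 --
    FD 6.3: (4.566,7.566) -> (9.021,12.021) [heading=45, draw]
    PD: pen down
    -- iteration 3/3 --
    FD 6.3: (9.021,12.021) -> (13.476,16.476) [heading=45, draw]
    PD: pen down
  ]
  -- iteration 2/2 --
  FD 4.4: (13.476,16.476) -> (16.587,19.587) [heading=45, draw]
  REPEAT 3 [
    -- iteration 1/3 --
    FD 6.3: (16.587,19.587) -> (21.042,24.042) [heading=45, draw]
    PD: pen down
    -- iteration 2/3 --
    FD 6.3: (21.042,24.042) -> (25.496,28.496) [heading=45, draw]
    PD: pen down
    -- iteration 3/3 --
    FD 6.3: (25.496,28.496) -> (29.951,32.951) [heading=45, draw]
    PD: pen down
  ]
]
Final: pos=(29.951,32.951), heading=45, 8 segment(s) drawn

Answer: 29.951 32.951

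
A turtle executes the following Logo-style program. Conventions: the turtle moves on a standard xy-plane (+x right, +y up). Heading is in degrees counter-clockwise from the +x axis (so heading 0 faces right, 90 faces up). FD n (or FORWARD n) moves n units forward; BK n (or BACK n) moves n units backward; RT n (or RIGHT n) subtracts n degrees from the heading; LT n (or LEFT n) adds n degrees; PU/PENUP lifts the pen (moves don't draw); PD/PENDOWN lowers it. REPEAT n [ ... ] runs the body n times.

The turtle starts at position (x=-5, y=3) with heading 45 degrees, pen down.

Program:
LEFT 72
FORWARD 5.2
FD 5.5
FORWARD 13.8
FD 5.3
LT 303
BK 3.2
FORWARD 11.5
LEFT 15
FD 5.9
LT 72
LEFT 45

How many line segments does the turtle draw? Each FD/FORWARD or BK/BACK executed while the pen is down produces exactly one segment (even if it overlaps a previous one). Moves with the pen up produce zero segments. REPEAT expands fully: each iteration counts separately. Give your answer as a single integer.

Answer: 7

Derivation:
Executing turtle program step by step:
Start: pos=(-5,3), heading=45, pen down
LT 72: heading 45 -> 117
FD 5.2: (-5,3) -> (-7.361,7.633) [heading=117, draw]
FD 5.5: (-7.361,7.633) -> (-9.858,12.534) [heading=117, draw]
FD 13.8: (-9.858,12.534) -> (-16.123,24.83) [heading=117, draw]
FD 5.3: (-16.123,24.83) -> (-18.529,29.552) [heading=117, draw]
LT 303: heading 117 -> 60
BK 3.2: (-18.529,29.552) -> (-20.129,26.781) [heading=60, draw]
FD 11.5: (-20.129,26.781) -> (-14.379,36.74) [heading=60, draw]
LT 15: heading 60 -> 75
FD 5.9: (-14.379,36.74) -> (-12.852,42.439) [heading=75, draw]
LT 72: heading 75 -> 147
LT 45: heading 147 -> 192
Final: pos=(-12.852,42.439), heading=192, 7 segment(s) drawn
Segments drawn: 7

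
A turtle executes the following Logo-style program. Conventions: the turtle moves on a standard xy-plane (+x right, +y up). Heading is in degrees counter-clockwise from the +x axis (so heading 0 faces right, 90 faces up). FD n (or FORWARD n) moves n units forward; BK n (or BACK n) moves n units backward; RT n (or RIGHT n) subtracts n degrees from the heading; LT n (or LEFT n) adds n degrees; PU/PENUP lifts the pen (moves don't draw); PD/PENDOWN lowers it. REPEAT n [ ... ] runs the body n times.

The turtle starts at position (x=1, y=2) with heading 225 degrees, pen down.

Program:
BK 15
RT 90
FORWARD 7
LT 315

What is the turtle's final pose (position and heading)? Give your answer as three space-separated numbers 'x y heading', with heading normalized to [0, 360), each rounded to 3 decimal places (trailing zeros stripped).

Answer: 6.657 17.556 90

Derivation:
Executing turtle program step by step:
Start: pos=(1,2), heading=225, pen down
BK 15: (1,2) -> (11.607,12.607) [heading=225, draw]
RT 90: heading 225 -> 135
FD 7: (11.607,12.607) -> (6.657,17.556) [heading=135, draw]
LT 315: heading 135 -> 90
Final: pos=(6.657,17.556), heading=90, 2 segment(s) drawn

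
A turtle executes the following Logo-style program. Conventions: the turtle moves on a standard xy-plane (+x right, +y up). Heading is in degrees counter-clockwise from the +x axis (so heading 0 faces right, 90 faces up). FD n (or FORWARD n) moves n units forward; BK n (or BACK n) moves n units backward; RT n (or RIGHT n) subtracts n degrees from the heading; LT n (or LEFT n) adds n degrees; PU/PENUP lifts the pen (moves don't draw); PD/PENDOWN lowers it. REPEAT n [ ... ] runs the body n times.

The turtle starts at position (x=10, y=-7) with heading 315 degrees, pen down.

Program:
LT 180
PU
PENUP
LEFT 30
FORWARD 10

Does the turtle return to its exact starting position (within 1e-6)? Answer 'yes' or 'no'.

Executing turtle program step by step:
Start: pos=(10,-7), heading=315, pen down
LT 180: heading 315 -> 135
PU: pen up
PU: pen up
LT 30: heading 135 -> 165
FD 10: (10,-7) -> (0.341,-4.412) [heading=165, move]
Final: pos=(0.341,-4.412), heading=165, 0 segment(s) drawn

Start position: (10, -7)
Final position: (0.341, -4.412)
Distance = 10; >= 1e-6 -> NOT closed

Answer: no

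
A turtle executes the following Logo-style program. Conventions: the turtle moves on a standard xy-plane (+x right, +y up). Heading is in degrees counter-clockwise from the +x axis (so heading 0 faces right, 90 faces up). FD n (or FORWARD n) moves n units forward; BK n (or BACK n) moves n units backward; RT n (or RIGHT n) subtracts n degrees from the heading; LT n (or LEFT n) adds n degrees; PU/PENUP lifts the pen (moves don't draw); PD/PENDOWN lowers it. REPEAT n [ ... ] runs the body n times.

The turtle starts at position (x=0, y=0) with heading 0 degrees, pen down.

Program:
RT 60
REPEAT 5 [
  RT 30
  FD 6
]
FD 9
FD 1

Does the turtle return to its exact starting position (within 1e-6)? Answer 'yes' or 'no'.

Answer: no

Derivation:
Executing turtle program step by step:
Start: pos=(0,0), heading=0, pen down
RT 60: heading 0 -> 300
REPEAT 5 [
  -- iteration 1/5 --
  RT 30: heading 300 -> 270
  FD 6: (0,0) -> (0,-6) [heading=270, draw]
  -- iteration 2/5 --
  RT 30: heading 270 -> 240
  FD 6: (0,-6) -> (-3,-11.196) [heading=240, draw]
  -- iteration 3/5 --
  RT 30: heading 240 -> 210
  FD 6: (-3,-11.196) -> (-8.196,-14.196) [heading=210, draw]
  -- iteration 4/5 --
  RT 30: heading 210 -> 180
  FD 6: (-8.196,-14.196) -> (-14.196,-14.196) [heading=180, draw]
  -- iteration 5/5 --
  RT 30: heading 180 -> 150
  FD 6: (-14.196,-14.196) -> (-19.392,-11.196) [heading=150, draw]
]
FD 9: (-19.392,-11.196) -> (-27.187,-6.696) [heading=150, draw]
FD 1: (-27.187,-6.696) -> (-28.053,-6.196) [heading=150, draw]
Final: pos=(-28.053,-6.196), heading=150, 7 segment(s) drawn

Start position: (0, 0)
Final position: (-28.053, -6.196)
Distance = 28.729; >= 1e-6 -> NOT closed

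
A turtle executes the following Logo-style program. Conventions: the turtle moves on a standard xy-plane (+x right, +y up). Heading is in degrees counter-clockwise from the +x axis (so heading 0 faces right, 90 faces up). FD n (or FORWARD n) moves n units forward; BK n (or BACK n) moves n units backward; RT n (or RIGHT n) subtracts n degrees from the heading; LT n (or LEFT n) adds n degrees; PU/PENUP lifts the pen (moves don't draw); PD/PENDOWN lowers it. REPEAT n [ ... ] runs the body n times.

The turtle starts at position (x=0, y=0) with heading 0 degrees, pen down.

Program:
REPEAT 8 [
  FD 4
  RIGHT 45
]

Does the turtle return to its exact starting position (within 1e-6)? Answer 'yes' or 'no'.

Executing turtle program step by step:
Start: pos=(0,0), heading=0, pen down
REPEAT 8 [
  -- iteration 1/8 --
  FD 4: (0,0) -> (4,0) [heading=0, draw]
  RT 45: heading 0 -> 315
  -- iteration 2/8 --
  FD 4: (4,0) -> (6.828,-2.828) [heading=315, draw]
  RT 45: heading 315 -> 270
  -- iteration 3/8 --
  FD 4: (6.828,-2.828) -> (6.828,-6.828) [heading=270, draw]
  RT 45: heading 270 -> 225
  -- iteration 4/8 --
  FD 4: (6.828,-6.828) -> (4,-9.657) [heading=225, draw]
  RT 45: heading 225 -> 180
  -- iteration 5/8 --
  FD 4: (4,-9.657) -> (0,-9.657) [heading=180, draw]
  RT 45: heading 180 -> 135
  -- iteration 6/8 --
  FD 4: (0,-9.657) -> (-2.828,-6.828) [heading=135, draw]
  RT 45: heading 135 -> 90
  -- iteration 7/8 --
  FD 4: (-2.828,-6.828) -> (-2.828,-2.828) [heading=90, draw]
  RT 45: heading 90 -> 45
  -- iteration 8/8 --
  FD 4: (-2.828,-2.828) -> (0,0) [heading=45, draw]
  RT 45: heading 45 -> 0
]
Final: pos=(0,0), heading=0, 8 segment(s) drawn

Start position: (0, 0)
Final position: (0, 0)
Distance = 0; < 1e-6 -> CLOSED

Answer: yes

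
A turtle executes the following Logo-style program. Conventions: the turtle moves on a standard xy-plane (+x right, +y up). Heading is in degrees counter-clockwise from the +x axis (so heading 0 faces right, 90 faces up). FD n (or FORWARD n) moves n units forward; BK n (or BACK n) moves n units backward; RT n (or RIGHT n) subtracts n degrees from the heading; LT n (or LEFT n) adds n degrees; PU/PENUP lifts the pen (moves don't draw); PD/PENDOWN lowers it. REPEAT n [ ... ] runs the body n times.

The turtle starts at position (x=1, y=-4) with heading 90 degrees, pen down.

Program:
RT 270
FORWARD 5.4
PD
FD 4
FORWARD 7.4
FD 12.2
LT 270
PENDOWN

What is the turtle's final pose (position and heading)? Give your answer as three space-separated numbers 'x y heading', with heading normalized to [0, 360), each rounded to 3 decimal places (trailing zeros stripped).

Answer: -28 -4 90

Derivation:
Executing turtle program step by step:
Start: pos=(1,-4), heading=90, pen down
RT 270: heading 90 -> 180
FD 5.4: (1,-4) -> (-4.4,-4) [heading=180, draw]
PD: pen down
FD 4: (-4.4,-4) -> (-8.4,-4) [heading=180, draw]
FD 7.4: (-8.4,-4) -> (-15.8,-4) [heading=180, draw]
FD 12.2: (-15.8,-4) -> (-28,-4) [heading=180, draw]
LT 270: heading 180 -> 90
PD: pen down
Final: pos=(-28,-4), heading=90, 4 segment(s) drawn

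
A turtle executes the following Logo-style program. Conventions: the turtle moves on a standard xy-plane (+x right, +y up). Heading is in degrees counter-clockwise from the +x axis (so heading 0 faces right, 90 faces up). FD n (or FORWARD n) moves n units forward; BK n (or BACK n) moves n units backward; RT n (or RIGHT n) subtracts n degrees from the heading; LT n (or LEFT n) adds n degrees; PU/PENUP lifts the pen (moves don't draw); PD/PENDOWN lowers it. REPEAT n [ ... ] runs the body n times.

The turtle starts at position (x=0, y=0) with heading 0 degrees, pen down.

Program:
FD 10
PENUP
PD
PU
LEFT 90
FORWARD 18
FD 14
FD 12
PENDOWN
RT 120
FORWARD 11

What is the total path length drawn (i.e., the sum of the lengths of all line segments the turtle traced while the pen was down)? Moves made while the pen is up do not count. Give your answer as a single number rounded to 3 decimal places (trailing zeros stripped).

Executing turtle program step by step:
Start: pos=(0,0), heading=0, pen down
FD 10: (0,0) -> (10,0) [heading=0, draw]
PU: pen up
PD: pen down
PU: pen up
LT 90: heading 0 -> 90
FD 18: (10,0) -> (10,18) [heading=90, move]
FD 14: (10,18) -> (10,32) [heading=90, move]
FD 12: (10,32) -> (10,44) [heading=90, move]
PD: pen down
RT 120: heading 90 -> 330
FD 11: (10,44) -> (19.526,38.5) [heading=330, draw]
Final: pos=(19.526,38.5), heading=330, 2 segment(s) drawn

Segment lengths:
  seg 1: (0,0) -> (10,0), length = 10
  seg 2: (10,44) -> (19.526,38.5), length = 11
Total = 21

Answer: 21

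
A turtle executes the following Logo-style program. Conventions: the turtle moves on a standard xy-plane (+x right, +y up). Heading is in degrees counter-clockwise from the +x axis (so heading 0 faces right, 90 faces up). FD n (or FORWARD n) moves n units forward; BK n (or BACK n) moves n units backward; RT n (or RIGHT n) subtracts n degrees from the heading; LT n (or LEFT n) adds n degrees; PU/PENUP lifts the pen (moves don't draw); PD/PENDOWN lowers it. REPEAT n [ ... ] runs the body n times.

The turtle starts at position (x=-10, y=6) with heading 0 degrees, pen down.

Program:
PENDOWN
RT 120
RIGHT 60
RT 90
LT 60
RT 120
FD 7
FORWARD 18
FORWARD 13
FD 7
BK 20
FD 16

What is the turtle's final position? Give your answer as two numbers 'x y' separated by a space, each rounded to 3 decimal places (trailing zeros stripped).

Answer: 25.507 26.5

Derivation:
Executing turtle program step by step:
Start: pos=(-10,6), heading=0, pen down
PD: pen down
RT 120: heading 0 -> 240
RT 60: heading 240 -> 180
RT 90: heading 180 -> 90
LT 60: heading 90 -> 150
RT 120: heading 150 -> 30
FD 7: (-10,6) -> (-3.938,9.5) [heading=30, draw]
FD 18: (-3.938,9.5) -> (11.651,18.5) [heading=30, draw]
FD 13: (11.651,18.5) -> (22.909,25) [heading=30, draw]
FD 7: (22.909,25) -> (28.971,28.5) [heading=30, draw]
BK 20: (28.971,28.5) -> (11.651,18.5) [heading=30, draw]
FD 16: (11.651,18.5) -> (25.507,26.5) [heading=30, draw]
Final: pos=(25.507,26.5), heading=30, 6 segment(s) drawn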